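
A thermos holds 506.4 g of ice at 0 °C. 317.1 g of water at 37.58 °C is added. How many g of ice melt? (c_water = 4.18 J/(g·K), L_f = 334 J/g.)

Heat available from the water dropping to 0 °C: 317.1×4.18×37.58 = 49811 J.
Fully melting the ice requires m_ice L_f = 506.4×334 = 169138 J.
That's not enough to melt it all — equilibrium is at 0 °C with ice remaining.
m_melt = 49811 / L_f = 149.1 g.

m_melted ≈ 149 g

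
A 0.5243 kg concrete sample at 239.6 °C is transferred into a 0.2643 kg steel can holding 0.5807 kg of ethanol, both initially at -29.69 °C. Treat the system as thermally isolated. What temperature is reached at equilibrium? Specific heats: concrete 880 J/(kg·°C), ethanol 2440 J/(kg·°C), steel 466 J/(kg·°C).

Conservation of energy gives ΣQ = 0:
0.5243·880·(T − 239.6) + 0.5807·2440·(T − (-29.69)) + 0.2643·466·(T − (-29.69)) = 0
2001.5 T = 64823
T ≈ 32.39 °C

T_f ≈ 32.4 °C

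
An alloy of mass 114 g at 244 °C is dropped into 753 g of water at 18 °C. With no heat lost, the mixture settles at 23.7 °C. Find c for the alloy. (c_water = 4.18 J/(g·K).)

c ≈ 0.714 J/(g·K)

Heat gained plus heat lost sum to zero:
114·c·(23.7 − 244) + 753·4.18·(23.7 − 18) = 0
-25114 c = -17941
c = -17941/-25114 ≈ 0.7144 J/(g·K)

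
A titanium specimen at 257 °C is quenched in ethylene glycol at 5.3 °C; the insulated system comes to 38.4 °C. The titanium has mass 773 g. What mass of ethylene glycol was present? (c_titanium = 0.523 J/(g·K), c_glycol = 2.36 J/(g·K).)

Setting the total heat transfer to zero:
773·0.523·(38.4 − 257) + m·2.36·(38.4 − 5.3) = 0
78.12 m = 88375
m = 88375/78.12 ≈ 1131 g

m ≈ 1130 g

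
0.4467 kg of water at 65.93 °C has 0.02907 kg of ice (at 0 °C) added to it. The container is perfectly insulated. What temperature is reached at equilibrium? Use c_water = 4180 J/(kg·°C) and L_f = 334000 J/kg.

Let T be the final temperature. ΣQ_i = 0:
melt ice: 0.02907·334000 = 9709.4; warm the meltwater: 121.51 T; water: 1867.2(T − 65.93)
1988.7 T = 123105 − 9709.4 = 113396
T ≈ 57.02 °C. Since T > 0 °C, the all-ice-melts assumption holds.

T_f ≈ 57.0 °C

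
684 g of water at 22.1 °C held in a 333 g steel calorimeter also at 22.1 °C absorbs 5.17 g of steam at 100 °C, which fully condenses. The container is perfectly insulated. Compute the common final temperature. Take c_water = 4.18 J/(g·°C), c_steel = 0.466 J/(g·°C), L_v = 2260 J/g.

T_f ≈ 26.5 °C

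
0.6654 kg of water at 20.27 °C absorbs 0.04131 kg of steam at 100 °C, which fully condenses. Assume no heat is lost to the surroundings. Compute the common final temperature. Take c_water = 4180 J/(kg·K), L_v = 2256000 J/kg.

T_f ≈ 56.5 °C

Heat gained plus heat lost sum to zero:
steam→water at 100 °C releases m L_v = 0.04131·2256000 = 93195; condensed water 100 °C→T: 172.68(T − 100); water warms: 0.6654·4180·(T − 20.27) = 2781.4(T − 20.27)
2954 T = 93195 + 17268 + 56378 = 166841
T ≈ 56.48 °C, under the boiling point, so the assumption holds.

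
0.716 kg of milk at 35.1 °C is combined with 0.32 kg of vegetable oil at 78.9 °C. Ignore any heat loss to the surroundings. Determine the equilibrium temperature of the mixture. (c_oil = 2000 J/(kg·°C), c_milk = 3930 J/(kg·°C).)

T_f ≈ 43.2 °C

Let T be the final temperature. ΣQ_i = 0:
0.32·2000·(T − 78.9) + 0.716·3930·(T − 35.1) = 0
640(T − 78.9) + 2813.9(T − 35.1) = 0
3453.9 T = 149263
T = 149263/3453.9 ≈ 43.22 °C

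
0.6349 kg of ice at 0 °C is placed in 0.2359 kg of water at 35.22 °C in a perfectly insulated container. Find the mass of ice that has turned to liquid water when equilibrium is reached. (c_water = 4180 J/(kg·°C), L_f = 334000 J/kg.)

Water can give up m c ΔT = 0.2359·4180·35.22 = 34729 J before reaching 0 °C.
Fully melting the ice requires m_ice L_f = 0.6349·334000 = 212057 J.
Since 34729 < 212057 J, not all the ice melts; equilibrium is at 0 °C.
m_melted·334000 = 34729  ⇒  m_melted ≈ 0.104 kg.

m_melted ≈ 0.104 kg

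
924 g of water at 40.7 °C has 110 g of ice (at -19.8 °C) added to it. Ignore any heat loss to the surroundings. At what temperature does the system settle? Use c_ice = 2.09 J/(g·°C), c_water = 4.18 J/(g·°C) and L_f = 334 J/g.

T_f ≈ 26.8 °C

Net heat exchanged in the isolated system is zero:
warm ice to 0 °C: 110·2.09·(0 − (-19.8)) = 4552; latent heat to melt: 110·334 = 36740; warm the meltwater: 459.8 T; water cools: 924·4.18·(T − 40.7) = 3862.3(T − 40.7)
4322.1 T = 157196 − 41292 = 115904
T ≈ 26.82 °C — above 0 °C, consistent with complete melting.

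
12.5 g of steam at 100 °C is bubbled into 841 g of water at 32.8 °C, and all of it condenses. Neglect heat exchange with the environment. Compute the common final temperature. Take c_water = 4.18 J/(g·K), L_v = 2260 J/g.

T_f ≈ 41.7 °C

Let T be the final temperature. ΣQ_i = 0:
steam→water at 100 °C releases m L_v = 12.5×2260 = 28250; condensate cools 100→T: 12.5×4.18×(T − 100) = 52.25(T − 100); original water: 3515.4(T − 32.8)
3567.6 T = 28250 + 5225 + 115304 = 148779
T ≈ 41.70 °C, under the boiling point, so the assumption holds.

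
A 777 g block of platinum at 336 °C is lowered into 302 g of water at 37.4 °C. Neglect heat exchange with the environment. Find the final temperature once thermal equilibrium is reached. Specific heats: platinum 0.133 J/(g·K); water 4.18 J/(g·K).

T_f ≈ 60.0 °C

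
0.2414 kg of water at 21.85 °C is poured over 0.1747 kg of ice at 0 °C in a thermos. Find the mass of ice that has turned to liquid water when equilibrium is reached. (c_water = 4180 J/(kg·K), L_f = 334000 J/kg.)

Cooling the water to 0 °C releases 0.2414×4180×21.85 = 22048 J.
Melting all 0.1747 kg of ice would need 0.1747×334000 = 58350 J.
22048 J < 58350 J, so only part of the ice melts and the system sits at 0 °C.
Mass melted = 22048/334000 ≈ 0.06601 kg.

m_melted ≈ 0.066 kg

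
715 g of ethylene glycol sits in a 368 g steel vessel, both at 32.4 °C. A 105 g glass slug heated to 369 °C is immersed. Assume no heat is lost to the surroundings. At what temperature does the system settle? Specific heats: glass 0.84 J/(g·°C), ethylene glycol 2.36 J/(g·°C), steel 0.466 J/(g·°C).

Energy conservation, ΣQ = 0:
105·0.84·(T − 369) + 715·2.36·(T − 32.4) + 368·0.466·(T − 32.4) = 0
(88.2 + 1687.4 + 171.49) T = 88.2·369 + 1687.4·32.4 + 171.49·32.4
T = 92774 / 1947.1 = 47.6 °C

T_f ≈ 47.6 °C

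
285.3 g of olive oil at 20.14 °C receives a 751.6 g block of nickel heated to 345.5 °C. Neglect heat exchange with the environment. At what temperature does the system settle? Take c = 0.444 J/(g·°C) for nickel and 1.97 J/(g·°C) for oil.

T_f ≈ 141.4 °C

With ΣQ=0 the equilibrium temperature is the m·c-weighted mean:
T_f = (333.71×345.5 + 562.04×20.14) / (333.71 + 562.04)
    = 126616 / 895.75 ≈ 141.35 °C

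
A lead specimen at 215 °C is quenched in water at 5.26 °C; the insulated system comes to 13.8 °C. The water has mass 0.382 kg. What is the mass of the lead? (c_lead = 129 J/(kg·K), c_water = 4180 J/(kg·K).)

m ≈ 0.525 kg

Heat gained plus heat lost sum to zero:
m·129·(13.8 − 215) + 0.382·4180·(13.8 − 5.26) = 0
-25955 m = -13636
m = -13636/-25955 ≈ 0.5254 kg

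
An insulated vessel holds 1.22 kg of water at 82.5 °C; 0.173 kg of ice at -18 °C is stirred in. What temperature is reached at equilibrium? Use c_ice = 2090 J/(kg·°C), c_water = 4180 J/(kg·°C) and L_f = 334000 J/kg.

Conservation of energy gives ΣQ = 0:
warm ice to 0 °C: 0.173×2090×(0 − (-18)) = 6508.3; latent heat to melt: 0.173×334000 = 57782; meltwater 0→T: 0.173×4180×T = 723.14 T; water: 5099.6(T − 82.5)
5822.7 T = 420717 − 64290 = 356427
T ≈ 61.21 °C — above 0 °C, consistent with complete melting.

T_f ≈ 61.2 °C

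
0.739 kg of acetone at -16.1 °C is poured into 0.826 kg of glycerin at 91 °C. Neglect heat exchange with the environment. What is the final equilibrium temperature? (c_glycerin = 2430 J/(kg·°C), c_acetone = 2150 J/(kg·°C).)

Conservation of energy gives ΣQ = 0:
0.826·2430·(T − 91) + 0.739·2150·(T − (-16.1)) = 0
(2007.2 + 1588.8) T = 2007.2·91 + 1588.8·(-16.1)
T = 157073 / 3596 = 43.7 °C

T_f ≈ 43.7 °C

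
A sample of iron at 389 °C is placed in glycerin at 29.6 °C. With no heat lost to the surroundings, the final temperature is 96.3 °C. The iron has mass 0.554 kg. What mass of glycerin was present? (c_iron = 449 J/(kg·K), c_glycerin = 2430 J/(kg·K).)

m ≈ 0.449 kg

Heat lost by the iron = heat gained by the glycerin:
0.554×449×(389 − 96.3) = m×2430×(96.3 − 29.6)
162081 m = 72808  ⇒  m ≈ 0.4492 kg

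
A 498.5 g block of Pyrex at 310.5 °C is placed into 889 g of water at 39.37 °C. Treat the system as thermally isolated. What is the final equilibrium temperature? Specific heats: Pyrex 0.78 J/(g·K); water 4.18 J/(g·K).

Net heat exchanged in the isolated system is zero:
498.5×0.78×(T − 310.5) + 889×4.18×(T − 39.37) = 0
388.83(T − 310.5) + 3716(T − 39.37) = 0
(388.83 + 3716) T = 388.83×310.5 + 3716×39.37
T = 267031/4104.8 ≈ 65.05 °C

T_f ≈ 65.1 °C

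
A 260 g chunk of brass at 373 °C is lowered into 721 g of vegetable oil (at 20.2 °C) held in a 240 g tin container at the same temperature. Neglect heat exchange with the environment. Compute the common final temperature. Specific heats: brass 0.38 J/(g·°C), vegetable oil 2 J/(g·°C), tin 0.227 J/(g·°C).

T_f ≈ 42.0 °C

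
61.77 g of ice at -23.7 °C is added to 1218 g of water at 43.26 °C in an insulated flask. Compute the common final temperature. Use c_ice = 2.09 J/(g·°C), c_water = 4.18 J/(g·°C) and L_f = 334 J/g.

T_f ≈ 36.7 °C

Taking heat into each body as positive, Σ m c ΔT = 0:
ice -23.7→0 °C: 61.77×2.09×23.7 = 3059.7
  fusion: m_ice L_f = 61.77×334 = 20631
  warm the meltwater: 258.2 T
  water: 5091.2(T − 43.26)
5349.4 T = 220247 − 23691 = 196556
T ≈ 36.74 °C. Since T > 0 °C, the all-ice-melts assumption holds.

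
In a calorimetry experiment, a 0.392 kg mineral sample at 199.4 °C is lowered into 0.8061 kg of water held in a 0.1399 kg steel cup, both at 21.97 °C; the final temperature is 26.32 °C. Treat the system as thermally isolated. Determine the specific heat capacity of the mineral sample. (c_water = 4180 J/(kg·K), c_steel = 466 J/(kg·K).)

c ≈ 220 J/(kg·K)

Conservation of energy gives ΣQ = 0:
0.392×c×(26.32 − 199.4) + 0.8061×4180×(26.32 − 21.97) + 0.1399×466×(26.32 − 21.97) = 0
-67.85 c = -14941
c = -14941/-67.85 ≈ 220.2 J/(kg·K)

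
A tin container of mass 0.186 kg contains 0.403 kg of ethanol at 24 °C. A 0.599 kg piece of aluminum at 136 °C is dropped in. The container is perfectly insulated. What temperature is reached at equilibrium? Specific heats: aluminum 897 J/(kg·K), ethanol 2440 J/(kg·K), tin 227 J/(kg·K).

T_f ≈ 62.5 °C

Taking heat into each body as positive, Σ m c ΔT = 0:
0.599·897·(T − 136) + 0.403·2440·(T − 24) + 0.186·227·(T − 24) = 0
(537.3 + 983.32 + 42.22) T = 537.3·136 + 983.32·24 + 42.22·24
T = 97686 / 1562.8 = 62.5 °C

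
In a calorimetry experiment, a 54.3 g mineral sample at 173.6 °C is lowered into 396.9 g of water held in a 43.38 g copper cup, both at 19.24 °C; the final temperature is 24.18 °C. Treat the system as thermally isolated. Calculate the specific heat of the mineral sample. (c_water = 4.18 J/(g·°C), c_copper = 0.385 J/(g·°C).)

Heat gained plus heat lost sum to zero:
54.3×c×(24.18 − 173.6) + 396.9×4.18×(24.18 − 19.24) + 43.38×0.385×(24.18 − 19.24) = 0
-8113.5 c = -8278.2
c = -8278.2/-8113.5 ≈ 1.02 J/(g·°C)

c ≈ 1.02 J/(g·°C)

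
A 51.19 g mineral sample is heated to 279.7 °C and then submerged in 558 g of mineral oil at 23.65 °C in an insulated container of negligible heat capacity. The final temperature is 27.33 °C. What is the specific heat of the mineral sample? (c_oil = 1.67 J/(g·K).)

Heat lost by the mineral sample = heat gained by the oil:
51.19·c·(279.7 − 27.33) = 558·1.67·(27.33 − 23.65)
12919 c = 3429.2  ⇒  c ≈ 0.2654 J/(g·K)

c ≈ 0.265 J/(g·K)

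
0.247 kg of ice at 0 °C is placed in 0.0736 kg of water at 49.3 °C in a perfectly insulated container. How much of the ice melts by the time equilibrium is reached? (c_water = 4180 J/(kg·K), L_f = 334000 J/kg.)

m_melted ≈ 0.0454 kg

Water can give up m c ΔT = 0.0736×4180×49.3 = 15167 J before reaching 0 °C.
To melt every bit of ice: 0.247×334000 = 82498 J.
That's not enough to melt it all — equilibrium is at 0 °C with ice remaining.
m_melted×334000 = 15167  ⇒  m_melted ≈ 0.04541 kg.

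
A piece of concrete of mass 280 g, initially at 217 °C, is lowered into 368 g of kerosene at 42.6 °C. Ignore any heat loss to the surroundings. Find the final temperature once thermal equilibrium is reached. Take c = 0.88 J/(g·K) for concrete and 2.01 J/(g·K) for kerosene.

With ΣQ=0 the equilibrium temperature is the m·c-weighted mean:
T_f = (246.4×217 + 739.68×42.6) / (246.4 + 739.68)
    = 84979 / 986.08 ≈ 86.18 °C

T_f ≈ 86.2 °C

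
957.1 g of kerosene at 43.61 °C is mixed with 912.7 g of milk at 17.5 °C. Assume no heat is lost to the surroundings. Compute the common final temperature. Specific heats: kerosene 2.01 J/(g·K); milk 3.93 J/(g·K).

T_f ≈ 26.6 °C

Conservation of energy gives ΣQ = 0:
957.1*2.01*(T − 43.61) + 912.7*3.93*(T − 17.5) = 0
1923.8(T − 43.61) + 3586.9(T − 17.5) = 0
(1923.8 + 3586.9) T = 1923.8*43.61 + 3586.9*17.5
T ≈ 26.61 °C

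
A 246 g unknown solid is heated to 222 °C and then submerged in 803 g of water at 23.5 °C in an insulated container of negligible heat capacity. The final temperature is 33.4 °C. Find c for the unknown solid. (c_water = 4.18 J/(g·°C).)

Energy conservation, ΣQ = 0:
246×c×(33.4 − 222) + 803×4.18×(33.4 − 23.5) = 0
-46396 c = -33230
c = -33230/-46396 ≈ 0.7162 J/(g·°C)

c ≈ 0.716 J/(g·°C)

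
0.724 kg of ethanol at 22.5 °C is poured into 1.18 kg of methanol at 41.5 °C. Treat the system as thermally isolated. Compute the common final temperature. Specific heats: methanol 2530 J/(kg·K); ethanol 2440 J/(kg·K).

Heat gained plus heat lost sum to zero:
1.18·2530·(T − 41.5) + 0.724·2440·(T − 22.5) = 0
(2985.4 + 1766.6) T = 2985.4·41.5 + 1766.6·22.5
T = 163642/4752 ≈ 34.44 °C

T_f ≈ 34.4 °C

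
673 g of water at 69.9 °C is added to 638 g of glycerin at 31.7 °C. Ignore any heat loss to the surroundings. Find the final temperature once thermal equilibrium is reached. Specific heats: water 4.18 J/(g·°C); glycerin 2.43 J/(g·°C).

|Q_water| = |Q_glycerin|:
673*4.18*(69.9 − T) = 638*2.43*(T − 31.7)
2813.1(69.9 − T) = 1550.3(T − 31.7)
4363.5 T = 245784  ⇒  T ≈ 56.33 °C

T_f ≈ 56.3 °C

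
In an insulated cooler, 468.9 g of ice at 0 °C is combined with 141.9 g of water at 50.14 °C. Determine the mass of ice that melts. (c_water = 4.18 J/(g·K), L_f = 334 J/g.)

m_melted ≈ 89 g

Cooling the water to 0 °C releases 141.9·4.18·50.14 = 29740 J.
Fully melting the ice requires m_ice L_f = 468.9·334 = 156613 J.
29740 J < 156613 J, so only part of the ice melts and the system sits at 0 °C.
Mass melted = 29740/334 ≈ 89.04 g.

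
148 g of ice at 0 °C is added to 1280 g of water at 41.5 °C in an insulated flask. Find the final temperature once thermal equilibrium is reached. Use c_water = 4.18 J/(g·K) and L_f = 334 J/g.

Let T be the final temperature. ΣQ_i = 0:
latent heat to melt: 148·334 = 49432
  warm the meltwater: 618.64 T
  water: 5350.4(T − 41.5)
5969 T = 222042 − 49432 = 172610
T ≈ 28.92 °C — above 0 °C, consistent with complete melting.

T_f ≈ 28.9 °C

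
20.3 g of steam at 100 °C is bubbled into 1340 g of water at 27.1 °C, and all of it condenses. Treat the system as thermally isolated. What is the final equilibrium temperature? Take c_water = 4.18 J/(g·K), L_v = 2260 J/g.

T_f ≈ 36.3 °C

Sum of m c ΔT and latent-heat terms is zero:
latent heat released on condensation: 20.3·2260 = 45878
  condensate cools 100→T: 20.3·4.18·(T − 100) = 84.85(T − 100)
  original water: 5601.2(T − 27.1)
5686.1 T = 45878 + 8485.4 + 151793 = 206156
T ≈ 36.26 °C, under the boiling point, so the assumption holds.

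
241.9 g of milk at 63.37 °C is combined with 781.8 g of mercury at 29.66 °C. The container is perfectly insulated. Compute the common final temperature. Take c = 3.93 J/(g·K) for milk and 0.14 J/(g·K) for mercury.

|Q_milk| = |Q_mercury|:
241.9*3.93*(63.37 − T) = 781.8*0.14*(T − 29.66)
950.67(63.37 − T) = 109.45(T − 29.66)
1060.1 T = 63490  ⇒  T ≈ 59.89 °C

T_f ≈ 59.9 °C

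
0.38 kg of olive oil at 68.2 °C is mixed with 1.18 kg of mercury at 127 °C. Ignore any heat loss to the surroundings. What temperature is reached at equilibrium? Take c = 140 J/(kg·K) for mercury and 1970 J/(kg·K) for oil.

T_f ≈ 78.8 °C

Heat gained plus heat lost sum to zero:
1.18·140·(T − 127) + 0.38·1970·(T − 68.2) = 0
165.2(T − 127) + 748.6(T − 68.2) = 0
(165.2 + 748.6) T = 165.2·127 + 748.6·68.2
T = 72035/913.8 ≈ 78.83 °C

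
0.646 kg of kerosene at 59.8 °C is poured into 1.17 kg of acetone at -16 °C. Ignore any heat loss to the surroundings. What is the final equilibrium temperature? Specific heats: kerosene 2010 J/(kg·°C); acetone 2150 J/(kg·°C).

T_f ≈ 9.8 °C

T_f is the heat-capacity-weighted average of the initial temperatures:
T_f = (1298.5×59.8 + 2515.5×(-16)) / (1298.5 + 2515.5)
    = 37400 / 3814 ≈ 9.81 °C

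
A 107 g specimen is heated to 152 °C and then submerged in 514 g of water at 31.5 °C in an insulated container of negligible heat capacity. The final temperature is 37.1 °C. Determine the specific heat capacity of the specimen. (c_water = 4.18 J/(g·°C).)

c ≈ 0.979 J/(g·°C)

Heat lost by the specimen = heat gained by the water:
107·c·(152 − 37.1) = 514·4.18·(37.1 − 31.5)
12294 c = 12032  ⇒  c ≈ 0.9786 J/(g·°C)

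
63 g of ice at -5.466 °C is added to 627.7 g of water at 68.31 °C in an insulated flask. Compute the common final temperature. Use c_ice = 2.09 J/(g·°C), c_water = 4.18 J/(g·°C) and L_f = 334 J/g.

T_f ≈ 54.5 °C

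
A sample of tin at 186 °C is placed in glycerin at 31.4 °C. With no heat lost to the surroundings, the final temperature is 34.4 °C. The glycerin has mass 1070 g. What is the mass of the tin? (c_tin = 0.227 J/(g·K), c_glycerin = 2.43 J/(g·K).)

|Q_tin| = |Q_glycerin|:
m·0.227·(186 − 34.4) = 1070·2.43·(34.4 − 31.4)
34.41 m = 7800.3  ⇒  m ≈ 226.7 g

m ≈ 227 g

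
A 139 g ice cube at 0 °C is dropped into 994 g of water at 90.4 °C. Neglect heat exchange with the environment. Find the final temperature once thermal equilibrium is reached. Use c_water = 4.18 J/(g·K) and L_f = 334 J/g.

Energy balance with sensible and latent terms:
fusion: m_ice L_f = 139·334 = 46426; meltwater 0→T: 139·4.18·T = 581.02 T; water cools: 994·4.18·(T − 90.4) = 4154.9(T − 90.4)
4735.9 T = 375605 − 46426 = 329179
T ≈ 69.51 °C. Since T > 0 °C, the all-ice-melts assumption holds.

T_f ≈ 69.5 °C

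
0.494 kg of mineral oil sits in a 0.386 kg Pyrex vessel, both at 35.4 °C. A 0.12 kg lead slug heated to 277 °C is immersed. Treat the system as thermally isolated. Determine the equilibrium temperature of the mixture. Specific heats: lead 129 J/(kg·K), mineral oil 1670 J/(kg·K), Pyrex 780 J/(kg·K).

T_f ≈ 38.7 °C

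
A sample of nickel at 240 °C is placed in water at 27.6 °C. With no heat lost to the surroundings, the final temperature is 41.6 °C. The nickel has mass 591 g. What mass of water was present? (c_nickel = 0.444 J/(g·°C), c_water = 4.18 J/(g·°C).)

|Q_nickel| = |Q_water|:
591·0.444·(240 − 41.6) = m·4.18·(41.6 − 27.6)
58.52 m = 52061  ⇒  m ≈ 889.6 g

m ≈ 890 g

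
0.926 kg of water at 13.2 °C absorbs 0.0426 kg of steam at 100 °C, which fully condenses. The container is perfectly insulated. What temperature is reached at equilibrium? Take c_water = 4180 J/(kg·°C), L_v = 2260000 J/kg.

T_f ≈ 40.8 °C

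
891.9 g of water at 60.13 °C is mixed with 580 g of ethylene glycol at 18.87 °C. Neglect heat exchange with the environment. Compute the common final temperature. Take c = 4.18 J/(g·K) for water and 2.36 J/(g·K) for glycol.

Setting the total heat transfer to zero:
891.9·4.18·(T − 60.13) + 580·2.36·(T − 18.87) = 0
3728.1(T − 60.13) + 1368.8(T − 18.87) = 0
(3728.1 + 1368.8) T = 3728.1·60.13 + 1368.8·18.87
T = 250002/5096.9 ≈ 49.05 °C

T_f ≈ 49.0 °C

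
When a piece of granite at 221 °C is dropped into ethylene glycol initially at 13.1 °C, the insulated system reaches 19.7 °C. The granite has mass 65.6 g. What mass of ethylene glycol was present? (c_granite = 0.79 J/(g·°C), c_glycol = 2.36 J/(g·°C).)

m ≈ 670 g

Heat gained plus heat lost sum to zero:
65.6×0.79×(19.7 − 221) + m×2.36×(19.7 − 13.1) = 0
15.58 m = 10432
m = 10432/15.58 ≈ 669.8 g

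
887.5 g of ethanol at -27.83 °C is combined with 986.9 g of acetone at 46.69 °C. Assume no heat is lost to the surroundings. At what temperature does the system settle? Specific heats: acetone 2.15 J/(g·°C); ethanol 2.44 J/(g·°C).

T_f = Σ m_i c_i T_i / Σ m_i c_i:
T_f = (2121.8*46.69 + 2165.5*(-27.83)) / (2121.8 + 2165.5)
    = 38803 / 4287.3 ≈ 9.05 °C

T_f ≈ 9.1 °C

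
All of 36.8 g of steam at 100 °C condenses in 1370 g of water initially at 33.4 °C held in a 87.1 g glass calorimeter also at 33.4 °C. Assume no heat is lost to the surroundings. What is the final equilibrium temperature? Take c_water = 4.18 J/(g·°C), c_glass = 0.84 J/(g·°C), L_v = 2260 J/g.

Setting the total heat transfer to zero:
condense steam: −36.8×2260 = −83168; condensate cools 100→T: 36.8×4.18×(T − 100) = 153.82(T − 100); water warms: 1370×4.18×(T − 33.4) = 5726.6(T − 33.4); cup: 73.16(T − 33.4)
5953.6 T = 83168 + 15382 + 193712 = 292263
T ≈ 49.09 °C (< 100 °C, so full condensation is consistent).

T_f ≈ 49.1 °C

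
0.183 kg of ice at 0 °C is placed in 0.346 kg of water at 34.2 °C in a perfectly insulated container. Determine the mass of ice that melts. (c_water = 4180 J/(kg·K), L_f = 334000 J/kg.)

m_melted ≈ 0.148 kg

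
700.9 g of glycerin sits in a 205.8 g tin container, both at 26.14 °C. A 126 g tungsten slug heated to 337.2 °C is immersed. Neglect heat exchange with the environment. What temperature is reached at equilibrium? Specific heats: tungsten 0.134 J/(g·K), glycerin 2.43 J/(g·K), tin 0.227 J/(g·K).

Let T be the final temperature. ΣQ_i = 0:
126*0.134*(T − 337.2) + 700.9*2.43*(T − 26.14) + 205.8*0.227*(T − 26.14) = 0
16.88(T − 337.2) + 1703.2(T − 26.14) + 46.72(T − 26.14) = 0
1766.8 T = 51436
T = 51436/1766.8 ≈ 29.11 °C

T_f ≈ 29.1 °C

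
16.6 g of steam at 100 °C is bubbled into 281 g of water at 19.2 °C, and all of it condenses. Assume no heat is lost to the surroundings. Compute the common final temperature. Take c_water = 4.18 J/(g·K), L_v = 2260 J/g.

Taking heat into each body as positive, Σ m c ΔT = 0:
latent heat released on condensation: 16.6×2260 = 37516; condensed water 100 °C→T: 69.39(T − 100); original water: 1174.6(T − 19.2)
1244 T = 37516 + 6938.8 + 22552 = 67007
T ≈ 53.87 °C, under the boiling point, so the assumption holds.

T_f ≈ 53.9 °C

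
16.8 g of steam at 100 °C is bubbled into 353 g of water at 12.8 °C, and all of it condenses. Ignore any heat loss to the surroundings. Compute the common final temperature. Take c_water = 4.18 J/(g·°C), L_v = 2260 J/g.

T_f ≈ 41.3 °C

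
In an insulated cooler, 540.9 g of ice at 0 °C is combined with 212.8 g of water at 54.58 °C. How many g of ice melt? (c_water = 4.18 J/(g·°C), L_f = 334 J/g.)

Water can give up m c ΔT = 212.8·4.18·54.58 = 48549 J before reaching 0 °C.
Melting all 540.9 g of ice would need 540.9·334 = 180661 J.
Since 48549 < 180661 J, not all the ice melts; equilibrium is at 0 °C.
m_melt = 48549 / L_f = 145.4 g.

m_melted ≈ 145 g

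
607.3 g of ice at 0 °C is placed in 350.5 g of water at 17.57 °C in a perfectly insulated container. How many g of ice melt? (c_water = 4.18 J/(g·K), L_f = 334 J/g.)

m_melted ≈ 77.1 g

Heat available from the water dropping to 0 °C: 350.5×4.18×17.57 = 25742 J.
Fully melting the ice requires m_ice L_f = 607.3×334 = 202838 J.
25742 J < 202838 J, so only part of the ice melts and the system sits at 0 °C.
m_melted×334 = 25742  ⇒  m_melted ≈ 77.07 g.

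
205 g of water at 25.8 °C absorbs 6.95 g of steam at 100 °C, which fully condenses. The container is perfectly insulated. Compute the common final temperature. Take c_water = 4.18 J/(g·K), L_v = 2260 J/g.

T_f ≈ 46.0 °C

Taking heat into each body as positive, Σ m c ΔT = 0:
steam→water at 100 °C releases m L_v = 6.95×2260 = 15707
  condensed water 100 °C→T: 29.05(T − 100)
  water warms: 205×4.18×(T − 25.8) = 856.9(T − 25.8)
885.95 T = 15707 + 2905.1 + 22108 = 40720
T ≈ 45.96 °C, under the boiling point, so the assumption holds.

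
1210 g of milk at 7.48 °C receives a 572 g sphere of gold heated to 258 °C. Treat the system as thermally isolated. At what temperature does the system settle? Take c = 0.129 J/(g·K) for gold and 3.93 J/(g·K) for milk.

T_f ≈ 11.3 °C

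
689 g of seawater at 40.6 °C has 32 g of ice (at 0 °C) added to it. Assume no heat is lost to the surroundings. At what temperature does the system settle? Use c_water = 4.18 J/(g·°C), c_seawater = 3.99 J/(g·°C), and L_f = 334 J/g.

T_f ≈ 35.0 °C

Energy conservation, ΣQ = 0:
fusion: m_ice L_f = 32×334 = 10688; warm the meltwater: 133.76 T; seawater cools: 689×3.99×(T − 40.6) = 2749.1(T − 40.6)
2882.9 T = 111614 − 10688 = 100926
T ≈ 35.01 °C. Since T > 0 °C, the all-ice-melts assumption holds.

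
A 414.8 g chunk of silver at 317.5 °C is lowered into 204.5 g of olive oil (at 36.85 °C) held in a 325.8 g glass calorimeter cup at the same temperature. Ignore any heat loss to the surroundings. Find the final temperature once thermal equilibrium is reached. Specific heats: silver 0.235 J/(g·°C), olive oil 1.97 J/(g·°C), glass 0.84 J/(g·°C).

T_f ≈ 72.2 °C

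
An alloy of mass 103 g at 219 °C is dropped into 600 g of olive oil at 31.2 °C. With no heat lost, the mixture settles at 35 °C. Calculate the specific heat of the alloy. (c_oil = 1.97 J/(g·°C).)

c ≈ 0.237 J/(g·°C)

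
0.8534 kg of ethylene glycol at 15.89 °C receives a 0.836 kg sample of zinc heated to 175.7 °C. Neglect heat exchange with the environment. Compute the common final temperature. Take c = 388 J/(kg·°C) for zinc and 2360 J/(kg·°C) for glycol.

T_f ≈ 38.1 °C

With ΣQ=0 the equilibrium temperature is the m·c-weighted mean:
T_f = (324.37×175.7 + 2014×15.89) / (324.37 + 2014)
    = 88994 / 2338.4 ≈ 38.06 °C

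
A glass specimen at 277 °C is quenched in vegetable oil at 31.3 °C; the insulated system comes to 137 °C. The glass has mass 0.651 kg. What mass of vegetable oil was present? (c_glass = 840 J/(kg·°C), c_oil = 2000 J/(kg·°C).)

Let T be the final temperature. ΣQ_i = 0:
0.651·840·(137 − 277) + m·2000·(137 − 31.3) = 0
211400 m = 76558
m = 76558/211400 ≈ 0.3621 kg

m ≈ 0.362 kg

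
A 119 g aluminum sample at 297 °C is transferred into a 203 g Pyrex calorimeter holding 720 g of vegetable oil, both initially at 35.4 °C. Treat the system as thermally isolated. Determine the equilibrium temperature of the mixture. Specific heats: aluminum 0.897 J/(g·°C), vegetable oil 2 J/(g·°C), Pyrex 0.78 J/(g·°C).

Conservation of energy gives ΣQ = 0:
119×0.897×(T − 297) + 720×2×(T − 35.4) + 203×0.78×(T − 35.4) = 0
106.74(T − 297) + 1440(T − 35.4) + 158.34(T − 35.4) = 0
(106.74 + 1440 + 158.34) T = 106.74×297 + 1440×35.4 + 158.34×35.4
T = 88284 / 1705.1 = 51.8 °C

T_f ≈ 51.8 °C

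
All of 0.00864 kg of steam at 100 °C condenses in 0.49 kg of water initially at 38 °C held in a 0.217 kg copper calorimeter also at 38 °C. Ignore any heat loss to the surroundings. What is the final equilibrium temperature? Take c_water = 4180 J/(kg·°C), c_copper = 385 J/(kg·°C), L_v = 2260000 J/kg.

T_f ≈ 48.0 °C

Sum of m c ΔT and latent-heat terms is zero:
latent heat released on condensation: 0.00864×2260000 = 19526; condensed water 100 °C→T: 36.12(T − 100); water warms: 0.49×4180×(T − 38) = 2048.2(T − 38); cup: 83.55(T − 38)
2167.9 T = 19526 + 3611.5 + 81006 = 104144
T ≈ 48.04 °C — below 100 °C, confirming all the steam condensed.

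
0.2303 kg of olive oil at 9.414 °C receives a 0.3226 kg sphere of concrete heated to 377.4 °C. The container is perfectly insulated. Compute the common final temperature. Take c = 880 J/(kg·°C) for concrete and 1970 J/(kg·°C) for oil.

|Q_concrete| = |Q_oil|:
0.3226·880·(377.4 − T) = 0.2303·1970·(T − 9.414)
283.89(377.4 − T) = 453.69(T − 9.414)
737.58 T = 111410  ⇒  T ≈ 151.05 °C

T_f ≈ 151.0 °C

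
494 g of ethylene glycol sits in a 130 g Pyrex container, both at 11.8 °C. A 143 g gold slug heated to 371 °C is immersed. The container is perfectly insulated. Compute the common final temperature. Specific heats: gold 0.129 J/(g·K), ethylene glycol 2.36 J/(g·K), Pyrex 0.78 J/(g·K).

T_f ≈ 17.0 °C

Net heat exchanged in the isolated system is zero:
143×0.129×(T − 371) + 494×2.36×(T − 11.8) + 130×0.78×(T − 11.8) = 0
18.45(T − 371) + 1165.8(T − 11.8) + 101.4(T − 11.8) = 0
1285.7 T = 21797
T = 21797/1285.7 ≈ 16.95 °C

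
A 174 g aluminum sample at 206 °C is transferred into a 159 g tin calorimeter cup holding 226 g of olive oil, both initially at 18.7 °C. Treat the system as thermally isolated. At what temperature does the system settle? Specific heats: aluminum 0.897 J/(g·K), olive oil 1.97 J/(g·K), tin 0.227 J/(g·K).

Setting the total heat transfer to zero:
174×0.897×(T − 206) + 226×1.97×(T − 18.7) + 159×0.227×(T − 18.7) = 0
(156.08 + 445.22 + 36.09) T = 156.08×206 + 445.22×18.7 + 36.09×18.7
T = 41153/637.39 ≈ 64.56 °C

T_f ≈ 64.6 °C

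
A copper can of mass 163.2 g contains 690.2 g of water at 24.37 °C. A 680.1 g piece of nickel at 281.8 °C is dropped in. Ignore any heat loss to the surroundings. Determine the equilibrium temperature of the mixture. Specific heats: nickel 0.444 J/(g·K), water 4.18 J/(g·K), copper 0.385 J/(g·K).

T_f ≈ 48.3 °C

Let T be the final temperature. ΣQ_i = 0:
680.1·0.444·(T − 281.8) + 690.2·4.18·(T − 24.37) + 163.2·0.385·(T − 24.37) = 0
3249.8 T = 156933
T ≈ 48.29 °C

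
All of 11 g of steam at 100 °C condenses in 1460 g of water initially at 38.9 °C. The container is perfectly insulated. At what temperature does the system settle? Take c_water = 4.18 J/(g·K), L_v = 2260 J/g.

T_f ≈ 43.4 °C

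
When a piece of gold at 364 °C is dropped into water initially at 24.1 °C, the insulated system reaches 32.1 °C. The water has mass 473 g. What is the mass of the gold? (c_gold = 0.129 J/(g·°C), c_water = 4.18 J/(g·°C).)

Taking heat into each body as positive, Σ m c ΔT = 0:
m×0.129×(32.1 − 364) + 473×4.18×(32.1 − 24.1) = 0
-42.82 m = -15817
m = -15817/-42.82 ≈ 369.4 g

m ≈ 369 g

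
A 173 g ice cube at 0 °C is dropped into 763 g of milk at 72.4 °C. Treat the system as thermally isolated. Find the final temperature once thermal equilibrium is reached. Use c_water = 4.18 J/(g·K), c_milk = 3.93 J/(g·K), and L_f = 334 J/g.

T_f ≈ 42.8 °C

Net heat exchanged in the isolated system is zero:
melt ice: 173×334 = 57782; meltwater 0→T: 173×4.18×T = 723.14 T; milk: 2998.6(T − 72.4)
3721.7 T = 217098 − 57782 = 159316
T ≈ 42.81 °C. Since T > 0 °C, the all-ice-melts assumption holds.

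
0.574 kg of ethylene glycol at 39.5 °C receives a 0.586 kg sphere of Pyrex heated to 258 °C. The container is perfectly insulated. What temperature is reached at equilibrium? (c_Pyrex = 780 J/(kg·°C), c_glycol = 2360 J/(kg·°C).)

Set heat shed by the hot body equal to heat absorbed by the cold body:
0.586*780*(258 − T) = 0.574*2360*(T − 39.5)
457.08(258 − T) = 1354.6(T − 39.5)
1811.7 T = 171435  ⇒  T ≈ 94.63 °C

T_f ≈ 94.6 °C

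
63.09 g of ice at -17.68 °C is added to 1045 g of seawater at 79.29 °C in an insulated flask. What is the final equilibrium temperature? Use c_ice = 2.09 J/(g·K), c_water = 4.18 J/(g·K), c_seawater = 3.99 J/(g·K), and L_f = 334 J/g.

Setting the total heat transfer to zero:
ice -17.68→0 °C: 63.09×2.09×17.68 = 2331.3
  latent heat to melt: 63.09×334 = 21072
  warm the meltwater: 263.72 T
  seawater cools: 1045×3.99×(T − 79.29) = 4169.6(T − 79.29)
4433.3 T = 330604 − 23403 = 307200
T ≈ 69.29 °C — above 0 °C, consistent with complete melting.

T_f ≈ 69.3 °C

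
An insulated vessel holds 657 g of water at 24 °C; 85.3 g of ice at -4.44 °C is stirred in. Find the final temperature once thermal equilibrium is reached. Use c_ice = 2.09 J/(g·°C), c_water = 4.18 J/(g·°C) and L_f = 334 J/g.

Let T be the final temperature. ΣQ_i = 0:
warm ice to 0 °C: 85.3·2.09·(0 − (-4.44)) = 791.55
  fusion: m_ice L_f = 85.3·334 = 28490
  warm the meltwater: 356.55 T
  water: 2746.3(T − 24)
3102.8 T = 65910 − 29282 = 36628
T ≈ 11.80 °C. Since T > 0 °C, the all-ice-melts assumption holds.

T_f ≈ 11.8 °C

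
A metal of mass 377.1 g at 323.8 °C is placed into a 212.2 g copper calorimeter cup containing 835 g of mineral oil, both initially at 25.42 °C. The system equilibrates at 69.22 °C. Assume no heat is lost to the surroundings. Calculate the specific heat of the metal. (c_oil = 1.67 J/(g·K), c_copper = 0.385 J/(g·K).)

c ≈ 0.673 J/(g·K)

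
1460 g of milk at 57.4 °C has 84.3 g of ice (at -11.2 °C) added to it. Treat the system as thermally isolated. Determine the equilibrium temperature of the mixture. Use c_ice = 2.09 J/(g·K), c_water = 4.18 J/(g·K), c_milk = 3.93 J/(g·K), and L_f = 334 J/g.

Taking heat into each body as positive, Σ m c ΔT = 0:
warm ice to 0 °C: 84.3·2.09·(0 − (-11.2)) = 1973.3
  melt ice: 84.3·334 = 28156
  warm the meltwater: 352.37 T
  milk cools: 1460·3.93·(T − 57.4) = 5737.8(T − 57.4)
6090.2 T = 329350 − 30129 = 299220
T ≈ 49.13 °C — above 0 °C, consistent with complete melting.

T_f ≈ 49.1 °C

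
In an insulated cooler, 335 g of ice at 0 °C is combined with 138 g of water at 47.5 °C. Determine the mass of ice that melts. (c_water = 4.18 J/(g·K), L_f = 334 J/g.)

m_melted ≈ 82 g

Cooling the water to 0 °C releases 138×4.18×47.5 = 27400 J.
To melt every bit of ice: 335×334 = 111890 J.
27400 J < 111890 J, so only part of the ice melts and the system sits at 0 °C.
m_melt = 27400 / L_f = 82.04 g.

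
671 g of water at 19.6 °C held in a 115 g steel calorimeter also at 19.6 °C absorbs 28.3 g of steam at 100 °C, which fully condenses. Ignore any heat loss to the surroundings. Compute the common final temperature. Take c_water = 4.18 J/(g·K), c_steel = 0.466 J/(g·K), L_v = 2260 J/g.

Let T be the final temperature. ΣQ_i = 0:
condense steam: −28.3×2260 = −63958; condensed water 100 °C→T: 118.29(T − 100); water warms: 671×4.18×(T − 19.6) = 2804.8(T − 19.6); cup: 53.59(T − 19.6)
2976.7 T = 63958 + 11829 + 56024 = 131811
T ≈ 44.28 °C — below 100 °C, confirming all the steam condensed.

T_f ≈ 44.3 °C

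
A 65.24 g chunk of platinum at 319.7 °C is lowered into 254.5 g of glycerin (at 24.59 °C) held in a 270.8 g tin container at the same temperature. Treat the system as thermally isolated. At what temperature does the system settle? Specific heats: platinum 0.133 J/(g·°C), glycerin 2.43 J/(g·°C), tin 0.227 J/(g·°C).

T_f ≈ 28.3 °C

Net heat exchanged in the isolated system is zero:
65.24×0.133×(T − 319.7) + 254.5×2.43×(T − 24.59) + 270.8×0.227×(T − 24.59) = 0
(8.677 + 618.44 + 61.47) T = 8.677×319.7 + 618.44×24.59 + 61.47×24.59
T = 19493/688.58 ≈ 28.31 °C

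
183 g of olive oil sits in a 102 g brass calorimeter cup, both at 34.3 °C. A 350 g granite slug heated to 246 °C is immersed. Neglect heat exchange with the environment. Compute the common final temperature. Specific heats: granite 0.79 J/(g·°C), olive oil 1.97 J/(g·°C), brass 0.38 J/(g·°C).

T_f ≈ 120.9 °C

T_f is the heat-capacity-weighted average of the initial temperatures:
T_f = (276.5*246 + 360.51*34.3 + 38.76*34.3) / (276.5 + 360.51 + 38.76)
    = 81714 / 675.77 ≈ 120.92 °C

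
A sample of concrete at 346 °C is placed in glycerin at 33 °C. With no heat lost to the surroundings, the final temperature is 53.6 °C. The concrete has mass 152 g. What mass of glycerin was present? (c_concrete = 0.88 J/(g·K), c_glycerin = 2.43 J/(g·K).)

m ≈ 781 g

Conservation of energy gives ΣQ = 0:
152×0.88×(53.6 − 346) + m×2.43×(53.6 − 33) = 0
50.06 m = 39111
m = 39111/50.06 ≈ 781.3 g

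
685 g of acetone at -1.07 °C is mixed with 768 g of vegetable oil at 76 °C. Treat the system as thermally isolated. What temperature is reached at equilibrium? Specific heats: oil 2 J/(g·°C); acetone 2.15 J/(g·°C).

Taking heat into each body as positive, Σ m c ΔT = 0:
768·2·(T − 76) + 685·2.15·(T − (-1.07)) = 0
(1536 + 1472.8) T = 1536·76 + 1472.8·(-1.07)
T = 115160 / 3008.8 = 38.3 °C

T_f ≈ 38.3 °C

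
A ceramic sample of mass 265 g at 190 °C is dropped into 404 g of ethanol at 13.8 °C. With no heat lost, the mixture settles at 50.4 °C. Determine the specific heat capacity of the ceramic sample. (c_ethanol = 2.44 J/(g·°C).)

c ≈ 0.975 J/(g·°C)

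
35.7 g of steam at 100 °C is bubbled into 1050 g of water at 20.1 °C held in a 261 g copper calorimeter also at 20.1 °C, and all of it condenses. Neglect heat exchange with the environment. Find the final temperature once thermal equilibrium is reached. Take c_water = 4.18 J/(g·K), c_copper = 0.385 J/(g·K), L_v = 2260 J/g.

Sum of m c ΔT and latent-heat terms is zero:
latent heat released on condensation: 35.7×2260 = 80682
  condensed water 100 °C→T: 149.23(T − 100)
  original water: 4389(T − 20.1)
  copper cup: 261×0.385×(T − 20.1) = 100.48(T − 20.1)
4638.7 T = 80682 + 14923 + 90239 = 185843
T ≈ 40.06 °C — below 100 °C, confirming all the steam condensed.

T_f ≈ 40.1 °C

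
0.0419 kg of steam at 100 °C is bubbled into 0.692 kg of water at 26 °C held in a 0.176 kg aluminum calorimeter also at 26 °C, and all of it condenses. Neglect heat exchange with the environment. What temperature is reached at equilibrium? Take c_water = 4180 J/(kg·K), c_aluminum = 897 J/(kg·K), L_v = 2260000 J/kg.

Conservation of energy gives ΣQ = 0:
steam→water at 100 °C releases m L_v = 0.0419·2260000 = 94694
  condensed water 100 °C→T: 175.14(T − 100)
  water warms: 0.692·4180·(T − 26) = 2892.6(T − 26)
  aluminum cup: 0.176·897·(T − 26) = 157.87(T − 26)
3225.6 T = 94694 + 17514 + 79311 = 191519
T ≈ 59.38 °C — below 100 °C, confirming all the steam condensed.

T_f ≈ 59.4 °C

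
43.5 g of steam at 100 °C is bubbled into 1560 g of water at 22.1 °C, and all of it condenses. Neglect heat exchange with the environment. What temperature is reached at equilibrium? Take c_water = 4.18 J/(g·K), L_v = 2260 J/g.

Heat gained plus heat lost sum to zero:
steam→water at 100 °C releases m L_v = 43.5·2260 = 98310
  condensate cools 100→T: 43.5·4.18·(T − 100) = 181.83(T − 100)
  water warms: 1560·4.18·(T − 22.1) = 6520.8(T − 22.1)
6702.6 T = 98310 + 18183 + 144110 = 260603
T ≈ 38.88 °C (< 100 °C, so full condensation is consistent).

T_f ≈ 38.9 °C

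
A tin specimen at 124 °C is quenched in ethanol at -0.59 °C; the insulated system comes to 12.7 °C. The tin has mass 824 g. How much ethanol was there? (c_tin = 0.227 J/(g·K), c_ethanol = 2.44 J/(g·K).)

Conservation of energy gives ΣQ = 0:
824×0.227×(12.7 − 124) + m×2.44×(12.7 − (-0.59)) = 0
32.43 m = 20818
m = 20818/32.43 ≈ 642 g

m ≈ 642 g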